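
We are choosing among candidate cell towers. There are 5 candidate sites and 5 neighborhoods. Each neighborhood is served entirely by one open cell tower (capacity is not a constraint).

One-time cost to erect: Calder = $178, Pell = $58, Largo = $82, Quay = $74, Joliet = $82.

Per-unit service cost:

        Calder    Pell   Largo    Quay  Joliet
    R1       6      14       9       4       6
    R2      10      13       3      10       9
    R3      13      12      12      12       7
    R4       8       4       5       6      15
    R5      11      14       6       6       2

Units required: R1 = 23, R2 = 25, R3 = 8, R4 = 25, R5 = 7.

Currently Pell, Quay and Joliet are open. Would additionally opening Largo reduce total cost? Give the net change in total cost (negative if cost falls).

Current service cost with {Pell, Quay, Joliet}: 487.
Adding Largo: each neighborhood re-picks its cheapest; new service cost 337, saving 150.
Extra fixed cost: 82. Net change = 82 − 150 = -68.
(Totals: 701 → 633.)

Yes — net change −68 (cost falls by 68).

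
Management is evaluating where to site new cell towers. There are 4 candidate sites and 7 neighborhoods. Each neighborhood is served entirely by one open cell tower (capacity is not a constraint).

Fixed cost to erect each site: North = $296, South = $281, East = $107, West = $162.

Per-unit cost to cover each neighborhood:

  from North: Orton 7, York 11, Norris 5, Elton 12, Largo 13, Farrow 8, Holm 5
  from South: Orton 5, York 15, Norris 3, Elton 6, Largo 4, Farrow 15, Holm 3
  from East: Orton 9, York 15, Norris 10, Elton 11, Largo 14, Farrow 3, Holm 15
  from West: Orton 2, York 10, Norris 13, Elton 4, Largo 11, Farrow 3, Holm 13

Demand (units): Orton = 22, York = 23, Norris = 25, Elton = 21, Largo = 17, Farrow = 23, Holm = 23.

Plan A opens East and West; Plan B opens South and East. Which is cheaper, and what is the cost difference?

Plan B is cheaper by 182.

Plan A: {East, West}: Orton→West 2·22=44, York→West 10·23=230, Norris→East 10·25=250, Elton→West 4·21=84, Largo→West 11·17=187, Farrow→East 3·23=69, Holm→West 13·23=299. Service 1163; fixed 269; total 1432.
Plan B: {South, East}: Orton→South 5·22=110, York→South 15·23=345, Norris→South 3·25=75, Elton→South 6·21=126, Largo→South 4·17=68, Farrow→East 3·23=69, Holm→South 3·23=69. Service 862; fixed 388; total 1250.
Difference: |1432 − 1250| = 182.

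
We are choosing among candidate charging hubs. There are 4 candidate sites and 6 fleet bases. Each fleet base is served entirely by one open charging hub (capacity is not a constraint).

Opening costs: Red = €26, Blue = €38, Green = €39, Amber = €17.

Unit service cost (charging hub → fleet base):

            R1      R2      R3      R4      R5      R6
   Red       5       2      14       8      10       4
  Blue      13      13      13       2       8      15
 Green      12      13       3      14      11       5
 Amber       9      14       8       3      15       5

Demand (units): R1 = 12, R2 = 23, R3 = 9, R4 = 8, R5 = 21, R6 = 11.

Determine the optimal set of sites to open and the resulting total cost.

For any fixed open set, each fleet base goes to its cheapest open site; total = fixed + service.
{Red, Blue, Green}: R1→Red 5·12=60, R2→Red 2·23=46, R3→Green 3·9=27, R4→Blue 2·8=16, R5→Blue 8·21=168, R6→Red 4·11=44. Service 361; fixed 103; total 464.
{Red, Blue, Green, Amber}: R1→Red 5·12=60, R2→Red 2·23=46, R3→Green 3·9=27, R4→Blue 2·8=16, R5→Blue 8·21=168, R6→Red 4·11=44. Service 361; fixed 120; total 481.
{Red, Blue, Amber}: service 406 + fixed 81 = 487
{Amber}: service 896 + fixed 17 = 913
No other subset beats 464.

Open Red, Blue and Green; minimum total cost 464.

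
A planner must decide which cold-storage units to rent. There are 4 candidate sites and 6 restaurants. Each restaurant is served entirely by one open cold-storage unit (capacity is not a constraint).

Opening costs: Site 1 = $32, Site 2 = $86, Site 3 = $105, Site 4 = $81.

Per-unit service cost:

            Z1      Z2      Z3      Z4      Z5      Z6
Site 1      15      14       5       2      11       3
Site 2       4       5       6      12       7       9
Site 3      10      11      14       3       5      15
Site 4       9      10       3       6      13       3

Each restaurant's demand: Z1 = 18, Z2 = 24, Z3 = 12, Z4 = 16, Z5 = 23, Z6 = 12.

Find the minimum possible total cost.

For any fixed open set, each restaurant goes to its cheapest open site; total = fixed + service.
{Site 1, Site 2}: Z1→Site 2 4·18=72, Z2→Site 2 5·24=120, Z3→Site 1 5·12=60, Z4→Site 1 2·16=32, Z5→Site 2 7·23=161, Z6→Site 1 3·12=36. Service 481; fixed 118; total 599.
{Site 1, Site 2, Site 4}: service 457 + fixed 199 = 656
{Site 1, Site 2, Site 3}: Z1→Site 2 4·18=72, Z2→Site 2 5·24=120, Z3→Site 1 5·12=60, Z4→Site 1 2·16=32, Z5→Site 3 5·23=115, Z6→Site 1 3·12=36. Service 435; fixed 223; total 658.
{Site 1, Site 2, Site 3, Site 4}: service 411 + fixed 304 = 715
No other subset beats 599.

Minimum total cost: 599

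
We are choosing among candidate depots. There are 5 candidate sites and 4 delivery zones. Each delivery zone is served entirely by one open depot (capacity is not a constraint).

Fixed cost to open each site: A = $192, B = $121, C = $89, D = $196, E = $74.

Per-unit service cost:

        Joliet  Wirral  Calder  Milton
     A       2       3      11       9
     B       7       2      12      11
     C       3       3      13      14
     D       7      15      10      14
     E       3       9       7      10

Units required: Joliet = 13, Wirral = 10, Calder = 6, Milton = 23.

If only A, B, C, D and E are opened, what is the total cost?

Each delivery zone is assigned to its cheapest site among the open ones.
{A, B, C, D, E}: Joliet→A 2·13=26, Wirral→B 2·10=20, Calder→E 7·6=42, Milton→A 9·23=207. Service 295; fixed 672; total 967.

Total cost: 967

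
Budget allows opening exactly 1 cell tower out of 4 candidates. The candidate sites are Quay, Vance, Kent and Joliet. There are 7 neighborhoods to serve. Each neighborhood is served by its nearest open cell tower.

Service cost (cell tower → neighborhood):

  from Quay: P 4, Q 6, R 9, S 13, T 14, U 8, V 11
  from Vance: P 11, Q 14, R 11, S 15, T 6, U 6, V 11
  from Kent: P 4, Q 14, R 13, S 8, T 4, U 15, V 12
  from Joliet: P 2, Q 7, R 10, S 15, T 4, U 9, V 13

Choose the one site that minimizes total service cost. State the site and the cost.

Choose Joliet only; total service cost 60.

With exactly 1 open, each neighborhood uses its cheapest among the chosen.
{Joliet}: P→Joliet 2, Q→Joliet 7, R→Joliet 10, S→Joliet 15, T→Joliet 4, U→Joliet 9, V→Joliet 13. Service cost 60.
{Quay}: service cost 65
{Kent}: service cost 70
Among all 4 size-1 choices, {Joliet} is lowest.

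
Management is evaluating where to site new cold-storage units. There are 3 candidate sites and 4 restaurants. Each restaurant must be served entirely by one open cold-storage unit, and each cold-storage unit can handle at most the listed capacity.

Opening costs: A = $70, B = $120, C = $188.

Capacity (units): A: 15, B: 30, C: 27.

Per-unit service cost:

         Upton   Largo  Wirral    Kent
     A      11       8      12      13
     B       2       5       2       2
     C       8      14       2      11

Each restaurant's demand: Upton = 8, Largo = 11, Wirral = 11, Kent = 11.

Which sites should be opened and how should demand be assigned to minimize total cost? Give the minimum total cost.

Open {A, B}: Upton→B 2·8=16, Largo→A 8·11=88, Wirral→B 2·11=22, Kent→B 2·11=22.
Loads: A carries 11/15, B carries 30/30. Service 148; fixed 190; total 338.
Next best feasible plan costs 415.

Minimum total cost: 338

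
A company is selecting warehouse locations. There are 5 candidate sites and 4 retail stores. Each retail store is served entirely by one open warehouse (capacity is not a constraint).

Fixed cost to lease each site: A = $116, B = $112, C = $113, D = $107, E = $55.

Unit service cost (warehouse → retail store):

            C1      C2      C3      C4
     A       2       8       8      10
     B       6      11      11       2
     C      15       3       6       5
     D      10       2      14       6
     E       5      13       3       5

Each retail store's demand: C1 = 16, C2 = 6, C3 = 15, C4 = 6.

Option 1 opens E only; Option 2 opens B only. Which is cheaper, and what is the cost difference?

Option 1 is cheaper by 163.

Option 1: {E}: C1→E 5·16=80, C2→E 13·6=78, C3→E 3·15=45, C4→E 5·6=30. Service 233; fixed 55; total 288.
Option 2: {B}: C1→B 6·16=96, C2→B 11·6=66, C3→B 11·15=165, C4→B 2·6=12. Service 339; fixed 112; total 451.
Difference: |288 − 451| = 163.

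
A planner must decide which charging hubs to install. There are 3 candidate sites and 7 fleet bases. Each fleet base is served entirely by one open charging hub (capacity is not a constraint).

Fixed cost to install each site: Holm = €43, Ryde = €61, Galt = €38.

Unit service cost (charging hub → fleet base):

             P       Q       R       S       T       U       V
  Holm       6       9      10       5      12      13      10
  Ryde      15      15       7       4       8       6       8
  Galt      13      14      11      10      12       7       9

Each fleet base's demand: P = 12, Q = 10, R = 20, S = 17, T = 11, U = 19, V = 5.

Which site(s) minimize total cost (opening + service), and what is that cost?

Open Holm and Ryde; minimum total cost 716.

For any fixed open set, each fleet base goes to its cheapest open site; total = fixed + service.
{Holm, Ryde}: P→Holm 6·12=72, Q→Holm 9·10=90, R→Ryde 7·20=140, S→Ryde 4·17=68, T→Ryde 8·11=88, U→Ryde 6·19=114, V→Ryde 8·5=40. Service 612; fixed 104; total 716.
{Holm, Ryde, Galt}: service 612 + fixed 142 = 754
{Holm, Galt}: service 757 + fixed 81 = 838
{Galt}: service 996 + fixed 38 = 1034
No other subset beats 716.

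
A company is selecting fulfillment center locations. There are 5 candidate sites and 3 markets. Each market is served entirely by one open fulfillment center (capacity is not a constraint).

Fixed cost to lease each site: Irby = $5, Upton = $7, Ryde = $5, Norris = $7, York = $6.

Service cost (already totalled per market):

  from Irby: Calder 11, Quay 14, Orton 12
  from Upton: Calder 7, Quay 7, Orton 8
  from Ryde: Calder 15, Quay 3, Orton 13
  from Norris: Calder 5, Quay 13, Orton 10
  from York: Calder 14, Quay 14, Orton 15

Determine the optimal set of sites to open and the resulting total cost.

For any fixed open set, each market goes to its cheapest open site; total = fixed + service.
{Upton}: Calder→Upton 7, Quay→Upton 7, Orton→Upton 8. Service 22; fixed 7; total 29.
{Upton, Ryde}: Calder→Upton 7, Quay→Ryde 3, Orton→Upton 8. Service 18; fixed 12; total 30.
{Ryde, Norris}: service 18 + fixed 12 = 30
{Irby, Upton, Ryde, Norris, York}: service 16 + fixed 30 = 46
No other subset beats 29.

Open Upton only; minimum total cost 29.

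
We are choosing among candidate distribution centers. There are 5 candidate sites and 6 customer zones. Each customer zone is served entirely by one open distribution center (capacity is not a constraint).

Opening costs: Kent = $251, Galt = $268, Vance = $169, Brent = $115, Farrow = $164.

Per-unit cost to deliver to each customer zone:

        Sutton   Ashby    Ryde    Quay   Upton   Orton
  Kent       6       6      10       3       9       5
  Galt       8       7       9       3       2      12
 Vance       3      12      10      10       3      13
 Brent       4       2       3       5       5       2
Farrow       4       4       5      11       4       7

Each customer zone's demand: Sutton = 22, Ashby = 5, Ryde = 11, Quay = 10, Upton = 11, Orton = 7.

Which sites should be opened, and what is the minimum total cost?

Open Brent only; minimum total cost 365.

For any fixed open set, each customer zone goes to its cheapest open site; total = fixed + service.
{Brent}: Sutton→Brent 4·22=88, Ashby→Brent 2·5=10, Ryde→Brent 3·11=33, Quay→Brent 5·10=50, Upton→Brent 5·11=55, Orton→Brent 2·7=14. Service 250; fixed 115; total 365.
{Vance, Brent}: service 206 + fixed 284 = 490
{Brent, Farrow}: service 239 + fixed 279 = 518
{Kent, Galt, Vance, Brent, Farrow}: Sutton→Vance 3·22=66, Ashby→Brent 2·5=10, Ryde→Brent 3·11=33, Quay→Kent 3·10=30, Upton→Galt 2·11=22, Orton→Brent 2·7=14. Service 175; fixed 967; total 1142.
No other subset beats 365.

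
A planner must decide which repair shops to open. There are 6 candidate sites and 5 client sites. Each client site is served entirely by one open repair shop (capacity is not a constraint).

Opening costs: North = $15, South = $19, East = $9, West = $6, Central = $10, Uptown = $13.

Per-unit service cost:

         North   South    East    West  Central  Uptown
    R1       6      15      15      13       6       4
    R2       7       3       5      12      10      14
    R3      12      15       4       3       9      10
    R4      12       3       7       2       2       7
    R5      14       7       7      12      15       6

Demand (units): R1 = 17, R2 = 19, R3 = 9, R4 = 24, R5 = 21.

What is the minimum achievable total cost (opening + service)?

For any fixed open set, each client site goes to its cheapest open site; total = fixed + service.
{South, West, Uptown}: R1→Uptown 4·17=68, R2→South 3·19=57, R3→West 3·9=27, R4→West 2·24=48, R5→Uptown 6·21=126. Service 326; fixed 38; total 364.
{South, East, West, Uptown}: R1→Uptown 4·17=68, R2→South 3·19=57, R3→West 3·9=27, R4→West 2·24=48, R5→Uptown 6·21=126. Service 326; fixed 47; total 373.
{South, West, Central, Uptown}: service 326 + fixed 48 = 374
{North, South, East, West, Central, Uptown}: R1→Uptown 4·17=68, R2→South 3·19=57, R3→West 3·9=27, R4→West 2·24=48, R5→Uptown 6·21=126. Service 326; fixed 72; total 398.
No other subset beats 364.

Minimum total cost: 364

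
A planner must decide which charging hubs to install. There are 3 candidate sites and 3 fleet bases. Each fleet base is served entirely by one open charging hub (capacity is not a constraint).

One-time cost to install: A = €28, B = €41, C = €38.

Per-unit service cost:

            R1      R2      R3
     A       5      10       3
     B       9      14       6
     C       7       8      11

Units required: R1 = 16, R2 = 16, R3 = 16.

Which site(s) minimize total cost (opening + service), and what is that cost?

For any fixed open set, each fleet base goes to its cheapest open site; total = fixed + service.
{A}: R1→A 5·16=80, R2→A 10·16=160, R3→A 3·16=48. Service 288; fixed 28; total 316.
{A, C}: R1→A 5·16=80, R2→C 8·16=128, R3→A 3·16=48. Service 256; fixed 66; total 322.
{A, B}: R1→A 5·16=80, R2→A 10·16=160, R3→A 3·16=48. Service 288; fixed 69; total 357.
{A, B, C}: R1→A 5·16=80, R2→C 8·16=128, R3→A 3·16=48. Service 256; fixed 107; total 363.
(All 7 nonempty subsets were checked; A only is lowest.)

Open A only; minimum total cost 316.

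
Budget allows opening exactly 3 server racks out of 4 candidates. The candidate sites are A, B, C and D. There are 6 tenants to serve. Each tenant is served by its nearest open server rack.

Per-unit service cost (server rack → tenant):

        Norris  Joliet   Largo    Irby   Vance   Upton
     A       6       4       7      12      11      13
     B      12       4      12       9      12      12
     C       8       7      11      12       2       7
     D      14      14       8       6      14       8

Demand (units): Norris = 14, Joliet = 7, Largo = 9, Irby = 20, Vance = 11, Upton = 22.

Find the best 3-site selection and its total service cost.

Choose A, C and D; total service cost 471.

With exactly 3 open, each tenant uses its cheapest among the chosen.
{A, C, D}: Norris→A 6·14=84, Joliet→A 4·7=28, Largo→A 7·9=63, Irby→D 6·20=120, Vance→C 2·11=22, Upton→C 7·22=154. Service cost 471.
{B, C, D}: service cost 508
{A, B, C}: service cost 531
Among all 4 size-3 choices, {A, C, D} is lowest.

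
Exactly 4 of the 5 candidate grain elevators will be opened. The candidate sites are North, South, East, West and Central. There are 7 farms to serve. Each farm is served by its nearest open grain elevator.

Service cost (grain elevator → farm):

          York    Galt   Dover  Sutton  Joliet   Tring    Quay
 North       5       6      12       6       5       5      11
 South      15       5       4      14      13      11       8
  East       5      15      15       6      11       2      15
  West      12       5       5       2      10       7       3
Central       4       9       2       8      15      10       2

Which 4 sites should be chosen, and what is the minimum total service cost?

With exactly 4 open, each farm uses its cheapest among the chosen.
{North, East, West, Central}: York→Central 4, Galt→West 5, Dover→Central 2, Sutton→West 2, Joliet→North 5, Tring→East 2, Quay→Central 2. Service cost 22.
{North, South, West, Central}: service cost 25
{North, South, East, West}: service cost 26
Among all 5 size-4 choices, {North, East, West, Central} is lowest.

Choose North, East, West and Central; total service cost 22.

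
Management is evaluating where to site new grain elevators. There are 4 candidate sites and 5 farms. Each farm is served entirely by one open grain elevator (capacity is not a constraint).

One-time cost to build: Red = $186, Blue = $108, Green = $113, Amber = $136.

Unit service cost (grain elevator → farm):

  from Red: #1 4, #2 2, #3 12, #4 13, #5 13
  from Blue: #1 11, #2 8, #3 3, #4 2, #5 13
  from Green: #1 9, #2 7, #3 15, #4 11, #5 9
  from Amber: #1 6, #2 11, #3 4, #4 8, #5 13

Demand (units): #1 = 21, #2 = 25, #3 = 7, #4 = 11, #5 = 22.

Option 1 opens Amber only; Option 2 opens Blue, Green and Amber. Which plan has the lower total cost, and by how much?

Option 2 is cheaper by 40.

Option 1: {Amber}: #1→Amber 6·21=126, #2→Amber 11·25=275, #3→Amber 4·7=28, #4→Amber 8·11=88, #5→Amber 13·22=286. Service 803; fixed 136; total 939.
Option 2: {Blue, Green, Amber}: #1→Amber 6·21=126, #2→Green 7·25=175, #3→Blue 3·7=21, #4→Blue 2·11=22, #5→Green 9·22=198. Service 542; fixed 357; total 899.
Difference: |939 − 899| = 40.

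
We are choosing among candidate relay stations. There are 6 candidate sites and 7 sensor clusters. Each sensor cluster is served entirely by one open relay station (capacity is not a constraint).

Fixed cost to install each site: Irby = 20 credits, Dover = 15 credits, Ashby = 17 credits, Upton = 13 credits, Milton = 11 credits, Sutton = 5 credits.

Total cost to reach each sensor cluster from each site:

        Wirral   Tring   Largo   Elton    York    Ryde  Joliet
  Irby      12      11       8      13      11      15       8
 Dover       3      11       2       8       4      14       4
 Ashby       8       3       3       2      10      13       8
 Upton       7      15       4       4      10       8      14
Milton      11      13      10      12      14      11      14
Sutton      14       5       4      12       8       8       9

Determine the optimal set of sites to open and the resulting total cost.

For any fixed open set, each sensor cluster goes to its cheapest open site; total = fixed + service.
{Dover, Sutton}: Wirral→Dover 3, Tring→Sutton 5, Largo→Dover 2, Elton→Dover 8, York→Dover 4, Ryde→Sutton 8, Joliet→Dover 4. Service 34; fixed 20; total 54.
{Dover}: service 46 + fixed 15 = 61
{Ashby, Sutton}: service 40 + fixed 22 = 62
{Irby, Dover, Ashby, Upton, Milton, Sutton}: service 26 + fixed 81 = 107
No other subset beats 54.

Open Dover and Sutton; minimum total cost 54.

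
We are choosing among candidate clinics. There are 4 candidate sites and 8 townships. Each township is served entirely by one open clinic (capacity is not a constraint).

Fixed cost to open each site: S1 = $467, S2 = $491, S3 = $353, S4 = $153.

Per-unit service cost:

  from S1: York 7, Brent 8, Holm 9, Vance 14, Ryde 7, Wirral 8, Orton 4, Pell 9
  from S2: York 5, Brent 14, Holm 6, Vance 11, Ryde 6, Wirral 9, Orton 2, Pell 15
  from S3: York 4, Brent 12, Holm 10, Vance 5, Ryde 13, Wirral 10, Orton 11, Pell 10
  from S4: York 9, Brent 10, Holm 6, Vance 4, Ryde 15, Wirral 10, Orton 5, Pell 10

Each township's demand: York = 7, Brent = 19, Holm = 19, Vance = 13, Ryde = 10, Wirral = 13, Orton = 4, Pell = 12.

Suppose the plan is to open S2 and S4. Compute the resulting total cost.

Each township is assigned to its cheapest site among the open ones.
{S2, S4}: York→S2 5·7=35, Brent→S4 10·19=190, Holm→S2 6·19=114, Vance→S4 4·13=52, Ryde→S2 6·10=60, Wirral→S2 9·13=117, Orton→S2 2·4=8, Pell→S4 10·12=120. Service 696; fixed 644; total 1340.

Total cost: 1340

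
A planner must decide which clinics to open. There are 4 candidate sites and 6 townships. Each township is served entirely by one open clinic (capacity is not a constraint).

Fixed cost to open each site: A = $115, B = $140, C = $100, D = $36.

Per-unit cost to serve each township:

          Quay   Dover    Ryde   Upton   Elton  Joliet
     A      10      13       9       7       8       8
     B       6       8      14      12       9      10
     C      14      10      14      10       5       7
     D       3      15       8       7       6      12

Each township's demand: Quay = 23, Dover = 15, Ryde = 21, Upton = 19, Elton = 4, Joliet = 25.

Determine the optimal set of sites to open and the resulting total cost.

Open C and D; minimum total cost 851.

For any fixed open set, each township goes to its cheapest open site; total = fixed + service.
{C, D}: Quay→D 3·23=69, Dover→C 10·15=150, Ryde→D 8·21=168, Upton→D 7·19=133, Elton→C 5·4=20, Joliet→C 7·25=175. Service 715; fixed 136; total 851.
{A, D}: service 789 + fixed 151 = 940
{B, D}: service 764 + fixed 176 = 940
{A, B, C, D}: Quay→D 3·23=69, Dover→B 8·15=120, Ryde→D 8·21=168, Upton→A 7·19=133, Elton→C 5·4=20, Joliet→C 7·25=175. Service 685; fixed 391; total 1076.
No other subset beats 851.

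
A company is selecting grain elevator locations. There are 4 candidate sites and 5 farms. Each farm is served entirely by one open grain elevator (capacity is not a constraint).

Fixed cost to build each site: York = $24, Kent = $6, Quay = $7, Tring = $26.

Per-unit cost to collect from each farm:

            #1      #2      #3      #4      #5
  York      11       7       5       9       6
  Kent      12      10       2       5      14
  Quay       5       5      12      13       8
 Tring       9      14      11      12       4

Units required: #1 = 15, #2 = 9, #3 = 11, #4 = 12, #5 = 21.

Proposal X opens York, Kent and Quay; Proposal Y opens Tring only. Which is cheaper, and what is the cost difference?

Proposal X is cheaper by 271.

Proposal X: {York, Kent, Quay}: #1→Quay 5·15=75, #2→Quay 5·9=45, #3→Kent 2·11=22, #4→Kent 5·12=60, #5→York 6·21=126. Service 328; fixed 37; total 365.
Proposal Y: {Tring}: #1→Tring 9·15=135, #2→Tring 14·9=126, #3→Tring 11·11=121, #4→Tring 12·12=144, #5→Tring 4·21=84. Service 610; fixed 26; total 636.
Difference: |365 − 636| = 271.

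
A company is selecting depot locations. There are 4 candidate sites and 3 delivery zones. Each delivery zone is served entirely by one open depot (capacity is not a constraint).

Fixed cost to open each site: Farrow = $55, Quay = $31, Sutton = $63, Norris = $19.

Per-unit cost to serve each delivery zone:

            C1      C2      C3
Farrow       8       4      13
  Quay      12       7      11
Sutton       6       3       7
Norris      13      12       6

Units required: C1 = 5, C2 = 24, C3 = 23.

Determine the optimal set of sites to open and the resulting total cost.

Open Sutton and Norris; minimum total cost 322.

For any fixed open set, each delivery zone goes to its cheapest open site; total = fixed + service.
{Sutton, Norris}: C1→Sutton 6·5=30, C2→Sutton 3·24=72, C3→Norris 6·23=138. Service 240; fixed 82; total 322.
{Sutton}: C1→Sutton 6·5=30, C2→Sutton 3·24=72, C3→Sutton 7·23=161. Service 263; fixed 63; total 326.
{Farrow, Norris}: C1→Farrow 8·5=40, C2→Farrow 4·24=96, C3→Norris 6·23=138. Service 274; fixed 74; total 348.
{Farrow, Quay, Sutton, Norris}: C1→Sutton 6·5=30, C2→Sutton 3·24=72, C3→Norris 6·23=138. Service 240; fixed 168; total 408.
(All 15 nonempty subsets were checked; Sutton and Norris is lowest.)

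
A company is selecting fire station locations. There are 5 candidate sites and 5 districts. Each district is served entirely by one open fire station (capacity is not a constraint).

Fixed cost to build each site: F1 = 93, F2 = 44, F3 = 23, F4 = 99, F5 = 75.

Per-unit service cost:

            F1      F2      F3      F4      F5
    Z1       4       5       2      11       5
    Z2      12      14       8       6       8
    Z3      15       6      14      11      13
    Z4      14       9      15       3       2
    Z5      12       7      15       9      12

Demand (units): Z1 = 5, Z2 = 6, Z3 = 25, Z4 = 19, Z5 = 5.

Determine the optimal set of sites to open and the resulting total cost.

For any fixed open set, each district goes to its cheapest open site; total = fixed + service.
{F2, F5}: Z1→F2 5·5=25, Z2→F5 8·6=48, Z3→F2 6·25=150, Z4→F5 2·19=38, Z5→F2 7·5=35. Service 296; fixed 119; total 415.
{F2, F3, F5}: service 281 + fixed 142 = 423
{F2, F4}: service 303 + fixed 143 = 446
{F1, F2, F3, F4, F5}: service 269 + fixed 334 = 603
No other subset beats 415.

Open F2 and F5; minimum total cost 415.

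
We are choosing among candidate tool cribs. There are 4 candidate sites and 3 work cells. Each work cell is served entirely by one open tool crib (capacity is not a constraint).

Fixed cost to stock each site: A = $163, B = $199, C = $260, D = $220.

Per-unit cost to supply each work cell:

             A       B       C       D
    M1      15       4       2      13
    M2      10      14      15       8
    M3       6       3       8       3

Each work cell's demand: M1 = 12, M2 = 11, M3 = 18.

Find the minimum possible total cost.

For any fixed open set, each work cell goes to its cheapest open site; total = fixed + service.
{B}: M1→B 4·12=48, M2→B 14·11=154, M3→B 3·18=54. Service 256; fixed 199; total 455.
{D}: service 298 + fixed 220 = 518
{A}: M1→A 15·12=180, M2→A 10·11=110, M3→A 6·18=108. Service 398; fixed 163; total 561.
{A, B, C, D}: service 166 + fixed 842 = 1008
No other subset beats 455.

Minimum total cost: 455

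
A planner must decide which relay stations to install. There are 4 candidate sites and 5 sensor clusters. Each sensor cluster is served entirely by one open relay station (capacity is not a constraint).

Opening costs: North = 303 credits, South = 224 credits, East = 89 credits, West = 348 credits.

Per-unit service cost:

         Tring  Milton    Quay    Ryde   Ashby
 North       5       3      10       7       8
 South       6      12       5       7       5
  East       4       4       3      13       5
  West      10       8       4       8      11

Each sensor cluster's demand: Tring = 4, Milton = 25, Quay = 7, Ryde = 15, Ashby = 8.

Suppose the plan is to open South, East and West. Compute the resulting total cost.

Each sensor cluster is assigned to its cheapest site among the open ones.
{South, East, West}: Tring→East 4·4=16, Milton→East 4·25=100, Quay→East 3·7=21, Ryde→South 7·15=105, Ashby→South 5·8=40. Service 282; fixed 661; total 943.

Total cost: 943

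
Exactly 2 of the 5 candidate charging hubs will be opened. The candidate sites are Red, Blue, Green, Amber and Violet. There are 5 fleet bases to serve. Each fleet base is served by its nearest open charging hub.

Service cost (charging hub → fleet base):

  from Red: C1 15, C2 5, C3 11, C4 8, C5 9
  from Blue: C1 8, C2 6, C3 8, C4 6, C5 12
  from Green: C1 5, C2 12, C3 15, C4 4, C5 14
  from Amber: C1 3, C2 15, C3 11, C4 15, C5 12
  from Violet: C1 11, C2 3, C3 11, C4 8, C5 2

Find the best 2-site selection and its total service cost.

With exactly 2 open, each fleet base uses its cheapest among the chosen.
{Green, Violet}: C1→Green 5, C2→Violet 3, C3→Violet 11, C4→Green 4, C5→Violet 2. Service cost 25.
{Blue, Violet}: service cost 27
{Amber, Violet}: service cost 27
Among all 10 size-2 choices, {Green, Violet} is lowest.

Choose Green and Violet; total service cost 25.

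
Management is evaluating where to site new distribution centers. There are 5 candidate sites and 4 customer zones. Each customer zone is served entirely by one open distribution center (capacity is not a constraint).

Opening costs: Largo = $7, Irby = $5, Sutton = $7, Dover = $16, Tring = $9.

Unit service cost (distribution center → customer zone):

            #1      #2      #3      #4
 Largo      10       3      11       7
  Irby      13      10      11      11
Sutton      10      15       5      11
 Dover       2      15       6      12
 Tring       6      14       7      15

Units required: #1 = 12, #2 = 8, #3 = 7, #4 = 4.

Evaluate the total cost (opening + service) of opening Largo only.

Each customer zone is assigned to its cheapest site among the open ones.
{Largo}: #1→Largo 10·12=120, #2→Largo 3·8=24, #3→Largo 11·7=77, #4→Largo 7·4=28. Service 249; fixed 7; total 256.

Total cost: 256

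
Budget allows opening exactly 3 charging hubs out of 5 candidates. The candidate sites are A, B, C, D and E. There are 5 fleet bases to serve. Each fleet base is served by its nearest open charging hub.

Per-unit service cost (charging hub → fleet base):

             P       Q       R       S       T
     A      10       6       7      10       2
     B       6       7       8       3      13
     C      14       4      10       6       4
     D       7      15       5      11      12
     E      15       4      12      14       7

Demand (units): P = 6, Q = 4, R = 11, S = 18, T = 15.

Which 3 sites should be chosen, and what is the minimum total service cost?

With exactly 3 open, each fleet base uses its cheapest among the chosen.
{A, B, D}: P→B 6·6=36, Q→A 6·4=24, R→D 5·11=55, S→B 3·18=54, T→A 2·15=30. Service cost 199.
{A, B, C}: service cost 213
{A, B, E}: service cost 213
Among all 10 size-3 choices, {A, B, D} is lowest.

Choose A, B and D; total service cost 199.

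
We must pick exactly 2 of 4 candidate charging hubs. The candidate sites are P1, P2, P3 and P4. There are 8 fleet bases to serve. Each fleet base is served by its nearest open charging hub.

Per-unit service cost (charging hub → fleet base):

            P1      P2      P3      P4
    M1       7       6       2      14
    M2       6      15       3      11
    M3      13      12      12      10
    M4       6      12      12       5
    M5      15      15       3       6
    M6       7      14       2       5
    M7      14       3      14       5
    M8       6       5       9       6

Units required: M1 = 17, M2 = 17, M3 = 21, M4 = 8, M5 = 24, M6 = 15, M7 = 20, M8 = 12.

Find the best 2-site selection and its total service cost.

With exactly 2 open, each fleet base uses its cheapest among the chosen.
{P3, P4}: M1→P3 2·17=34, M2→P3 3·17=51, M3→P4 10·21=210, M4→P4 5·8=40, M5→P3 3·24=72, M6→P3 2·15=30, M7→P4 5·20=100, M8→P4 6·12=72. Service cost 609.
{P2, P3}: service cost 655
{P1, P3}: service cost 839
Among all 6 size-2 choices, {P3, P4} is lowest.

Choose P3 and P4; total service cost 609.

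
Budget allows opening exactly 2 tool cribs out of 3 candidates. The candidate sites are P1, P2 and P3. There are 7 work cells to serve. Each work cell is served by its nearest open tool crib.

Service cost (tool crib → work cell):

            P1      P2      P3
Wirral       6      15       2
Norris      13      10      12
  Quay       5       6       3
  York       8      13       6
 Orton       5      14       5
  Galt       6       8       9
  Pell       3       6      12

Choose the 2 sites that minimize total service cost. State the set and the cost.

With exactly 2 open, each work cell uses its cheapest among the chosen.
{P1, P3}: Wirral→P3 2, Norris→P3 12, Quay→P3 3, York→P3 6, Orton→P1 5, Galt→P1 6, Pell→P1 3. Service cost 37.
{P2, P3}: service cost 40
{P1, P2}: service cost 43
Among all 3 size-2 choices, {P1, P3} is lowest.

Choose P1 and P3; total service cost 37.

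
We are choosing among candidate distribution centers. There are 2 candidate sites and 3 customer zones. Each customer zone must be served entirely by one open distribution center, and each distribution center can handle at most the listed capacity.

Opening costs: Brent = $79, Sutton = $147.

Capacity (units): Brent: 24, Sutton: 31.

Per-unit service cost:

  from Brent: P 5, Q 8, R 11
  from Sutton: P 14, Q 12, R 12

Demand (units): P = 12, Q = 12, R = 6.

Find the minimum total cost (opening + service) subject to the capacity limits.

Open {Brent, Sutton}: P→Brent 5·12=60, Q→Brent 8·12=96, R→Sutton 12·6=72.
Loads: Brent carries 24/24, Sutton carries 6/31. Service 228; fixed 226; total 454.
Next best feasible plan costs 496.

Minimum total cost: 454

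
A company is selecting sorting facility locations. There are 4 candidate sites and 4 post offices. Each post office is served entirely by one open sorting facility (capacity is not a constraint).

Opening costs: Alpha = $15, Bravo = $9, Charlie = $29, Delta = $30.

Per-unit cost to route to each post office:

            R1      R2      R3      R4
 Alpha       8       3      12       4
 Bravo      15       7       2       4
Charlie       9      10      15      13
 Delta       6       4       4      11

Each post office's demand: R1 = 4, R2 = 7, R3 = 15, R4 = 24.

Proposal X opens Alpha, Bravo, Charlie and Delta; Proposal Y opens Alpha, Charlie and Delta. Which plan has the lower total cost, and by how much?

Proposal X is cheaper by 21.

Proposal X: {Alpha, Bravo, Charlie, Delta}: R1→Delta 6·4=24, R2→Alpha 3·7=21, R3→Bravo 2·15=30, R4→Alpha 4·24=96. Service 171; fixed 83; total 254.
Proposal Y: {Alpha, Charlie, Delta}: R1→Delta 6·4=24, R2→Alpha 3·7=21, R3→Delta 4·15=60, R4→Alpha 4·24=96. Service 201; fixed 74; total 275.
Difference: |254 − 275| = 21.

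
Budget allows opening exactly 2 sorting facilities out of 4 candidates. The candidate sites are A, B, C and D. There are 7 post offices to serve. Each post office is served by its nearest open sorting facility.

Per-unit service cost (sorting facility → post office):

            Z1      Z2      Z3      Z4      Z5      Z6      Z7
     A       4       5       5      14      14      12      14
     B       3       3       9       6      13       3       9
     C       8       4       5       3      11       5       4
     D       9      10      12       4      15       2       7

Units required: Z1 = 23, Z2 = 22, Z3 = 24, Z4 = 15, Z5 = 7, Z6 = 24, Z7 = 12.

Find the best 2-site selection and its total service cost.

With exactly 2 open, each post office uses its cheapest among the chosen.
{B, C}: Z1→B 3·23=69, Z2→B 3·22=66, Z3→C 5·24=120, Z4→C 3·15=45, Z5→C 11·7=77, Z6→B 3·24=72, Z7→C 4·12=48. Service cost 497.
{A, C}: service cost 590
{C, D}: service cost 610
Among all 6 size-2 choices, {B, C} is lowest.

Choose B and C; total service cost 497.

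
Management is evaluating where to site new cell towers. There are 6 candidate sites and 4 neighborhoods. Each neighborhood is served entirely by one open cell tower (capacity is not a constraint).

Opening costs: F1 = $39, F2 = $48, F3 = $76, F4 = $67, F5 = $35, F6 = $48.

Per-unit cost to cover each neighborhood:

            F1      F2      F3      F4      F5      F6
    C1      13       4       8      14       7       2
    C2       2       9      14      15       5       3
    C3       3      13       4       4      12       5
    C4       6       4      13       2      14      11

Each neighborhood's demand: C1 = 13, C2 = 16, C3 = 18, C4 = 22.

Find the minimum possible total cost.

Minimum total cost: 305

For any fixed open set, each neighborhood goes to its cheapest open site; total = fixed + service.
{F4, F6}: C1→F6 2·13=26, C2→F6 3·16=48, C3→F4 4·18=72, C4→F4 2·22=44. Service 190; fixed 115; total 305.
{F1, F4, F6}: C1→F6 2·13=26, C2→F1 2·16=32, C3→F1 3·18=54, C4→F4 2·22=44. Service 156; fixed 154; total 310.
{F1, F2}: service 226 + fixed 87 = 313
{F1, F2, F3, F4, F5, F6}: service 156 + fixed 313 = 469
No other subset beats 305.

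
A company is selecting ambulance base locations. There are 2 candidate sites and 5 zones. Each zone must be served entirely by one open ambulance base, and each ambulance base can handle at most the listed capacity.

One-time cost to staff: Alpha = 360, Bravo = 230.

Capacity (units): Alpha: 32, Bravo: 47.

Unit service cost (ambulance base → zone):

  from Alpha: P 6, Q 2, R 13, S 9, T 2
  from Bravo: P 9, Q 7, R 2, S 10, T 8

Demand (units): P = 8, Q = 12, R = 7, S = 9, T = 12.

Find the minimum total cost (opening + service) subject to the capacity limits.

Minimum total cost: 790

Open {Alpha, Bravo}: P→Alpha 6·8=48, Q→Alpha 2·12=24, R→Bravo 2·7=14, S→Bravo 10·9=90, T→Alpha 2·12=24.
Loads: Alpha carries 32/32, Bravo carries 16/47. Service 200; fixed 590; total 790.
Next best feasible plan costs 814.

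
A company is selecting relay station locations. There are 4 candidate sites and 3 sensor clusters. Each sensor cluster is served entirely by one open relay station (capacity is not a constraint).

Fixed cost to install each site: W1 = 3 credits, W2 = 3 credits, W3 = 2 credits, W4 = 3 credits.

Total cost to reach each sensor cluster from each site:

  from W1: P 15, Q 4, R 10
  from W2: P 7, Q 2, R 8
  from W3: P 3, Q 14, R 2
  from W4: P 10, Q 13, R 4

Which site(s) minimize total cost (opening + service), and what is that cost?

For any fixed open set, each sensor cluster goes to its cheapest open site; total = fixed + service.
{W2, W3}: P→W3 3, Q→W2 2, R→W3 2. Service 7; fixed 5; total 12.
{W1, W3}: P→W3 3, Q→W1 4, R→W3 2. Service 9; fixed 5; total 14.
{W1, W2, W3}: service 7 + fixed 8 = 15
{W1, W2, W3, W4}: P→W3 3, Q→W2 2, R→W3 2. Service 7; fixed 11; total 18.
No other subset beats 12.

Open W2 and W3; minimum total cost 12.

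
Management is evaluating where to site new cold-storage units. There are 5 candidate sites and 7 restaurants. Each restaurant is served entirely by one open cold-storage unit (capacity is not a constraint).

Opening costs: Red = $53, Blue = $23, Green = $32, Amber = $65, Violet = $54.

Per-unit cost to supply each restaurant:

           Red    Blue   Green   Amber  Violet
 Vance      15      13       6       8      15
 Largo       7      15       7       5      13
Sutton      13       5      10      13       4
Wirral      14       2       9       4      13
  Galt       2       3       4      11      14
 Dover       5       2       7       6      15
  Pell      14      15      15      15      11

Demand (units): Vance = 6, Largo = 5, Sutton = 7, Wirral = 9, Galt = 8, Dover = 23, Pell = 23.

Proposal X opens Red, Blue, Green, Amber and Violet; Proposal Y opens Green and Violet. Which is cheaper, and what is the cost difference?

Proposal X: {Red, Blue, Green, Amber, Violet}: Vance→Green 6·6=36, Largo→Amber 5·5=25, Sutton→Violet 4·7=28, Wirral→Blue 2·9=18, Galt→Red 2·8=16, Dover→Blue 2·23=46, Pell→Violet 11·23=253. Service 422; fixed 227; total 649.
Proposal Y: {Green, Violet}: Vance→Green 6·6=36, Largo→Green 7·5=35, Sutton→Violet 4·7=28, Wirral→Green 9·9=81, Galt→Green 4·8=32, Dover→Green 7·23=161, Pell→Violet 11·23=253. Service 626; fixed 86; total 712.
Difference: |649 − 712| = 63.

Proposal X is cheaper by 63.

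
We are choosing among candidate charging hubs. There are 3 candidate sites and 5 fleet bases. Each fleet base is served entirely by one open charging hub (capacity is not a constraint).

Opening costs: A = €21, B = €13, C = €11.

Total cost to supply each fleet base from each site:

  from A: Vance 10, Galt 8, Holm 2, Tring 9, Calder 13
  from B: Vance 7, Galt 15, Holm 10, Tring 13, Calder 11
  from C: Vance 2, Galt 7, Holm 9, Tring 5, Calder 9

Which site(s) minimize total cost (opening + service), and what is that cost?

Open C only; minimum total cost 43.

For any fixed open set, each fleet base goes to its cheapest open site; total = fixed + service.
{C}: Vance→C 2, Galt→C 7, Holm→C 9, Tring→C 5, Calder→C 9. Service 32; fixed 11; total 43.
{B, C}: service 32 + fixed 24 = 56
{A, C}: Vance→C 2, Galt→C 7, Holm→A 2, Tring→C 5, Calder→C 9. Service 25; fixed 32; total 57.
{A, B, C}: service 25 + fixed 45 = 70
No other subset beats 43.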